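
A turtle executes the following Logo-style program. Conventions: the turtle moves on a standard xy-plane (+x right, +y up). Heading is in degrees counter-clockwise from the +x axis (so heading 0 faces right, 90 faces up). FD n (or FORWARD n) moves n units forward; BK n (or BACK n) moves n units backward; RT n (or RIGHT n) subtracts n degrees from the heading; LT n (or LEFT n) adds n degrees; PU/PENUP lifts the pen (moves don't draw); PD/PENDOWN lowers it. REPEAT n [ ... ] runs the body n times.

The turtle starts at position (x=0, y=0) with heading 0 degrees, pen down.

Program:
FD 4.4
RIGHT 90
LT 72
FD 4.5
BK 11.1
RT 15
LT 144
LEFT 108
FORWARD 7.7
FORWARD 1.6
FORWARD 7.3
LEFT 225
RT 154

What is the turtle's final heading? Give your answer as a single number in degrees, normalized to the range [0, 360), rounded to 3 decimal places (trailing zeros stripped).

Answer: 290

Derivation:
Executing turtle program step by step:
Start: pos=(0,0), heading=0, pen down
FD 4.4: (0,0) -> (4.4,0) [heading=0, draw]
RT 90: heading 0 -> 270
LT 72: heading 270 -> 342
FD 4.5: (4.4,0) -> (8.68,-1.391) [heading=342, draw]
BK 11.1: (8.68,-1.391) -> (-1.877,2.04) [heading=342, draw]
RT 15: heading 342 -> 327
LT 144: heading 327 -> 111
LT 108: heading 111 -> 219
FD 7.7: (-1.877,2.04) -> (-7.861,-2.806) [heading=219, draw]
FD 1.6: (-7.861,-2.806) -> (-9.104,-3.813) [heading=219, draw]
FD 7.3: (-9.104,-3.813) -> (-14.778,-8.407) [heading=219, draw]
LT 225: heading 219 -> 84
RT 154: heading 84 -> 290
Final: pos=(-14.778,-8.407), heading=290, 6 segment(s) drawn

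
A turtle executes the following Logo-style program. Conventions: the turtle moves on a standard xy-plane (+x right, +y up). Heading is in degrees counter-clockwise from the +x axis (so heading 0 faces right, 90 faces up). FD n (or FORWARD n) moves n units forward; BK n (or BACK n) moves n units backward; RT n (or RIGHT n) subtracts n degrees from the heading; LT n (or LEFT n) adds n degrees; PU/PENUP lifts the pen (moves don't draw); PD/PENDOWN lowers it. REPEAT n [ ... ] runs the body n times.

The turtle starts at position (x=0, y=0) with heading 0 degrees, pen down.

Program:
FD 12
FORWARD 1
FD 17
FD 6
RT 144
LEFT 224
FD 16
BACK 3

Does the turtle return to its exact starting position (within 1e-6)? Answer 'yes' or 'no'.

Answer: no

Derivation:
Executing turtle program step by step:
Start: pos=(0,0), heading=0, pen down
FD 12: (0,0) -> (12,0) [heading=0, draw]
FD 1: (12,0) -> (13,0) [heading=0, draw]
FD 17: (13,0) -> (30,0) [heading=0, draw]
FD 6: (30,0) -> (36,0) [heading=0, draw]
RT 144: heading 0 -> 216
LT 224: heading 216 -> 80
FD 16: (36,0) -> (38.778,15.757) [heading=80, draw]
BK 3: (38.778,15.757) -> (38.257,12.803) [heading=80, draw]
Final: pos=(38.257,12.803), heading=80, 6 segment(s) drawn

Start position: (0, 0)
Final position: (38.257, 12.803)
Distance = 40.343; >= 1e-6 -> NOT closed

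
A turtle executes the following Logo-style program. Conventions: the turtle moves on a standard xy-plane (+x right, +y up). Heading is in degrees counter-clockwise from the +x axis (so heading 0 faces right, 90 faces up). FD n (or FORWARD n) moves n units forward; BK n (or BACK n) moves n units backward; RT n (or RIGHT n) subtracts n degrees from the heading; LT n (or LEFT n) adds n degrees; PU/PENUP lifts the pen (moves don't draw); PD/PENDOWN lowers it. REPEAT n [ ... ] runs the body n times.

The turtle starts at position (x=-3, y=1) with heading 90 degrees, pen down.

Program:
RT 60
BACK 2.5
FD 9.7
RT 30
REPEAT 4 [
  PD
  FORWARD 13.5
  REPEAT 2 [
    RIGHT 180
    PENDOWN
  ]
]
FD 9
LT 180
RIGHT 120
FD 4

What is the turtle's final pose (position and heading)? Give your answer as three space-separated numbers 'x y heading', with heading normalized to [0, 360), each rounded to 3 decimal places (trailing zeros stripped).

Answer: 68.235 8.064 60

Derivation:
Executing turtle program step by step:
Start: pos=(-3,1), heading=90, pen down
RT 60: heading 90 -> 30
BK 2.5: (-3,1) -> (-5.165,-0.25) [heading=30, draw]
FD 9.7: (-5.165,-0.25) -> (3.235,4.6) [heading=30, draw]
RT 30: heading 30 -> 0
REPEAT 4 [
  -- iteration 1/4 --
  PD: pen down
  FD 13.5: (3.235,4.6) -> (16.735,4.6) [heading=0, draw]
  REPEAT 2 [
    -- iteration 1/2 --
    RT 180: heading 0 -> 180
    PD: pen down
    -- iteration 2/2 --
    RT 180: heading 180 -> 0
    PD: pen down
  ]
  -- iteration 2/4 --
  PD: pen down
  FD 13.5: (16.735,4.6) -> (30.235,4.6) [heading=0, draw]
  REPEAT 2 [
    -- iteration 1/2 --
    RT 180: heading 0 -> 180
    PD: pen down
    -- iteration 2/2 --
    RT 180: heading 180 -> 0
    PD: pen down
  ]
  -- iteration 3/4 --
  PD: pen down
  FD 13.5: (30.235,4.6) -> (43.735,4.6) [heading=0, draw]
  REPEAT 2 [
    -- iteration 1/2 --
    RT 180: heading 0 -> 180
    PD: pen down
    -- iteration 2/2 --
    RT 180: heading 180 -> 0
    PD: pen down
  ]
  -- iteration 4/4 --
  PD: pen down
  FD 13.5: (43.735,4.6) -> (57.235,4.6) [heading=0, draw]
  REPEAT 2 [
    -- iteration 1/2 --
    RT 180: heading 0 -> 180
    PD: pen down
    -- iteration 2/2 --
    RT 180: heading 180 -> 0
    PD: pen down
  ]
]
FD 9: (57.235,4.6) -> (66.235,4.6) [heading=0, draw]
LT 180: heading 0 -> 180
RT 120: heading 180 -> 60
FD 4: (66.235,4.6) -> (68.235,8.064) [heading=60, draw]
Final: pos=(68.235,8.064), heading=60, 8 segment(s) drawn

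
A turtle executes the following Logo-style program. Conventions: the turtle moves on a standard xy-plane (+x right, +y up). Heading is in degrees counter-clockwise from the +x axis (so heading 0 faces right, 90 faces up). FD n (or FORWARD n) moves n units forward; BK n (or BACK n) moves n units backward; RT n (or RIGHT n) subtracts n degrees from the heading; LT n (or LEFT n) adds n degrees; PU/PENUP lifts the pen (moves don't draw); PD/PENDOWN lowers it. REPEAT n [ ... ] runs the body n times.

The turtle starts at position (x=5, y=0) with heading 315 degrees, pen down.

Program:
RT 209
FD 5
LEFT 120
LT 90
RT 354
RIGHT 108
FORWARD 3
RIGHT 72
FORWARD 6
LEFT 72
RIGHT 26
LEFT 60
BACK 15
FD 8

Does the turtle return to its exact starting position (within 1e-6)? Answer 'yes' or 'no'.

Executing turtle program step by step:
Start: pos=(5,0), heading=315, pen down
RT 209: heading 315 -> 106
FD 5: (5,0) -> (3.622,4.806) [heading=106, draw]
LT 120: heading 106 -> 226
LT 90: heading 226 -> 316
RT 354: heading 316 -> 322
RT 108: heading 322 -> 214
FD 3: (3.622,4.806) -> (1.135,3.129) [heading=214, draw]
RT 72: heading 214 -> 142
FD 6: (1.135,3.129) -> (-3.593,6.823) [heading=142, draw]
LT 72: heading 142 -> 214
RT 26: heading 214 -> 188
LT 60: heading 188 -> 248
BK 15: (-3.593,6.823) -> (2.026,20.73) [heading=248, draw]
FD 8: (2.026,20.73) -> (-0.971,13.313) [heading=248, draw]
Final: pos=(-0.971,13.313), heading=248, 5 segment(s) drawn

Start position: (5, 0)
Final position: (-0.971, 13.313)
Distance = 14.591; >= 1e-6 -> NOT closed

Answer: no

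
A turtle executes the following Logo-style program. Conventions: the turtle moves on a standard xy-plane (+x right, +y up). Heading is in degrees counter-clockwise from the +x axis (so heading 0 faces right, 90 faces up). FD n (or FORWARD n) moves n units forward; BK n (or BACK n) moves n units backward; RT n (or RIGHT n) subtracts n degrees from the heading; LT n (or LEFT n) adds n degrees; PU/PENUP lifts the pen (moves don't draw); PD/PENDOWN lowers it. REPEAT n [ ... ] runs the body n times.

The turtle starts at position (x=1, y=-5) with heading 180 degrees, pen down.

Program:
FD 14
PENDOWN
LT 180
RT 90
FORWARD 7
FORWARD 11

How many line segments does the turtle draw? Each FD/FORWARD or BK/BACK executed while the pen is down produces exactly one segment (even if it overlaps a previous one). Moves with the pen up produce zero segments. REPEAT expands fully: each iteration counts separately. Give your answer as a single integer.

Answer: 3

Derivation:
Executing turtle program step by step:
Start: pos=(1,-5), heading=180, pen down
FD 14: (1,-5) -> (-13,-5) [heading=180, draw]
PD: pen down
LT 180: heading 180 -> 0
RT 90: heading 0 -> 270
FD 7: (-13,-5) -> (-13,-12) [heading=270, draw]
FD 11: (-13,-12) -> (-13,-23) [heading=270, draw]
Final: pos=(-13,-23), heading=270, 3 segment(s) drawn
Segments drawn: 3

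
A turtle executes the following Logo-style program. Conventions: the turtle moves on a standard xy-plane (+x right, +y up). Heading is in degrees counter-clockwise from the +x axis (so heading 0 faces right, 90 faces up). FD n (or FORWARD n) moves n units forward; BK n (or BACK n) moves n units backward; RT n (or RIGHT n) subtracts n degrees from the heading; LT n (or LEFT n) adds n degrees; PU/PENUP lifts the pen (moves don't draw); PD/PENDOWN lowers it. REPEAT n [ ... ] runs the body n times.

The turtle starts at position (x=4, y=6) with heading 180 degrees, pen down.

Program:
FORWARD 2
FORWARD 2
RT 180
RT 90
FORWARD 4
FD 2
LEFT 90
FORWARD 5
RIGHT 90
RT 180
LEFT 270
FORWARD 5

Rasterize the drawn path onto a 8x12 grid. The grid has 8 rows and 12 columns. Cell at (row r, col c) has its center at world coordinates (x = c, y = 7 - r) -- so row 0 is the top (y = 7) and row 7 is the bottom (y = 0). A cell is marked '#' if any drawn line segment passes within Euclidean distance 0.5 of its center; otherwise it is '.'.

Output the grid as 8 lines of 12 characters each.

Segment 0: (4,6) -> (2,6)
Segment 1: (2,6) -> (0,6)
Segment 2: (0,6) -> (0,2)
Segment 3: (0,2) -> (0,0)
Segment 4: (0,0) -> (5,0)
Segment 5: (5,0) -> (10,0)

Answer: ............
#####.......
#...........
#...........
#...........
#...........
#...........
###########.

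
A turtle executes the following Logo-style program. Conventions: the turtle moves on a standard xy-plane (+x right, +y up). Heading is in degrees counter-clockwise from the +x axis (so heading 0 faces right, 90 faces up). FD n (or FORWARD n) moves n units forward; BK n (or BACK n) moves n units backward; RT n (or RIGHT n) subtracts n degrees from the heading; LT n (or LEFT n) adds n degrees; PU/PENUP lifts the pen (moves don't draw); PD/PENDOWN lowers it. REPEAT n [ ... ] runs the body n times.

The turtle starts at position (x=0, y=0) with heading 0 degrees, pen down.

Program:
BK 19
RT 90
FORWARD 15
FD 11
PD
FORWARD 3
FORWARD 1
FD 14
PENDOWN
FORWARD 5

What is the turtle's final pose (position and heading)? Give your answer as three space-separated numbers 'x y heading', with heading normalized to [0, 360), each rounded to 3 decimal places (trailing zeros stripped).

Executing turtle program step by step:
Start: pos=(0,0), heading=0, pen down
BK 19: (0,0) -> (-19,0) [heading=0, draw]
RT 90: heading 0 -> 270
FD 15: (-19,0) -> (-19,-15) [heading=270, draw]
FD 11: (-19,-15) -> (-19,-26) [heading=270, draw]
PD: pen down
FD 3: (-19,-26) -> (-19,-29) [heading=270, draw]
FD 1: (-19,-29) -> (-19,-30) [heading=270, draw]
FD 14: (-19,-30) -> (-19,-44) [heading=270, draw]
PD: pen down
FD 5: (-19,-44) -> (-19,-49) [heading=270, draw]
Final: pos=(-19,-49), heading=270, 7 segment(s) drawn

Answer: -19 -49 270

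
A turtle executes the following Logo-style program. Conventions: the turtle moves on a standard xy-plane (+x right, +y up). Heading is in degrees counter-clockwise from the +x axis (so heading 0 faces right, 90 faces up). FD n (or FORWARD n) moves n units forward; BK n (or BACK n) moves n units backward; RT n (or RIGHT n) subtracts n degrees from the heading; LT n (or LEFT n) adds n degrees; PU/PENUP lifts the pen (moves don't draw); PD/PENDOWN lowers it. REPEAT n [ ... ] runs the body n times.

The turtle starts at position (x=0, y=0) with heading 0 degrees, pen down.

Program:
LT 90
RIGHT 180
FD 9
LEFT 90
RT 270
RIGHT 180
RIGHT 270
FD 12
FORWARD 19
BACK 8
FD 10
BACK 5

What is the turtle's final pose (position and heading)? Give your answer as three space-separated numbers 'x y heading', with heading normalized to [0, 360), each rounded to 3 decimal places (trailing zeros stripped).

Answer: 28 -9 0

Derivation:
Executing turtle program step by step:
Start: pos=(0,0), heading=0, pen down
LT 90: heading 0 -> 90
RT 180: heading 90 -> 270
FD 9: (0,0) -> (0,-9) [heading=270, draw]
LT 90: heading 270 -> 0
RT 270: heading 0 -> 90
RT 180: heading 90 -> 270
RT 270: heading 270 -> 0
FD 12: (0,-9) -> (12,-9) [heading=0, draw]
FD 19: (12,-9) -> (31,-9) [heading=0, draw]
BK 8: (31,-9) -> (23,-9) [heading=0, draw]
FD 10: (23,-9) -> (33,-9) [heading=0, draw]
BK 5: (33,-9) -> (28,-9) [heading=0, draw]
Final: pos=(28,-9), heading=0, 6 segment(s) drawn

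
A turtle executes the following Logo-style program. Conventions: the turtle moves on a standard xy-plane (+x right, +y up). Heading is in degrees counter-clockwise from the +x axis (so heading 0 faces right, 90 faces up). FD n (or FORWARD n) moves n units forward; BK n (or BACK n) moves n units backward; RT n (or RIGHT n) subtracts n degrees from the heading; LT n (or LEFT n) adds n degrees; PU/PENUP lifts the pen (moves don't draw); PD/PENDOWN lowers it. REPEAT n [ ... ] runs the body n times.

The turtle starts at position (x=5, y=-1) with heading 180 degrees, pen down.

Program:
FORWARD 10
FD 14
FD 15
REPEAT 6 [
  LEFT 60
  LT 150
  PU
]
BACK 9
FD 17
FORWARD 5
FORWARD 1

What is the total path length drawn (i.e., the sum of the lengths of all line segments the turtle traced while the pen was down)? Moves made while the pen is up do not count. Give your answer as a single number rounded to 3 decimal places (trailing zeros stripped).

Executing turtle program step by step:
Start: pos=(5,-1), heading=180, pen down
FD 10: (5,-1) -> (-5,-1) [heading=180, draw]
FD 14: (-5,-1) -> (-19,-1) [heading=180, draw]
FD 15: (-19,-1) -> (-34,-1) [heading=180, draw]
REPEAT 6 [
  -- iteration 1/6 --
  LT 60: heading 180 -> 240
  LT 150: heading 240 -> 30
  PU: pen up
  -- iteration 2/6 --
  LT 60: heading 30 -> 90
  LT 150: heading 90 -> 240
  PU: pen up
  -- iteration 3/6 --
  LT 60: heading 240 -> 300
  LT 150: heading 300 -> 90
  PU: pen up
  -- iteration 4/6 --
  LT 60: heading 90 -> 150
  LT 150: heading 150 -> 300
  PU: pen up
  -- iteration 5/6 --
  LT 60: heading 300 -> 0
  LT 150: heading 0 -> 150
  PU: pen up
  -- iteration 6/6 --
  LT 60: heading 150 -> 210
  LT 150: heading 210 -> 0
  PU: pen up
]
BK 9: (-34,-1) -> (-43,-1) [heading=0, move]
FD 17: (-43,-1) -> (-26,-1) [heading=0, move]
FD 5: (-26,-1) -> (-21,-1) [heading=0, move]
FD 1: (-21,-1) -> (-20,-1) [heading=0, move]
Final: pos=(-20,-1), heading=0, 3 segment(s) drawn

Segment lengths:
  seg 1: (5,-1) -> (-5,-1), length = 10
  seg 2: (-5,-1) -> (-19,-1), length = 14
  seg 3: (-19,-1) -> (-34,-1), length = 15
Total = 39

Answer: 39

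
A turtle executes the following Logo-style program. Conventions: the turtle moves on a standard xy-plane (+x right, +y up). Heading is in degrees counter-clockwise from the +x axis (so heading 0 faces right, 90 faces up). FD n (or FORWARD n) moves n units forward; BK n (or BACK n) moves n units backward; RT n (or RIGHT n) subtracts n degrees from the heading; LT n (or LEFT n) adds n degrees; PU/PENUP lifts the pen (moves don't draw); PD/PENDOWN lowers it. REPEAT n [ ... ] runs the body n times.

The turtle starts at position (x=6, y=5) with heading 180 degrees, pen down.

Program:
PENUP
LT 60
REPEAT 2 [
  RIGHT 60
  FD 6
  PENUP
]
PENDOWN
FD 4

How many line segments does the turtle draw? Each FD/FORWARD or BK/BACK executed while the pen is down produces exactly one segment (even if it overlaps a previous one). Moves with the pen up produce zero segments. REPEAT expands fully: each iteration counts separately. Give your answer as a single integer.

Answer: 1

Derivation:
Executing turtle program step by step:
Start: pos=(6,5), heading=180, pen down
PU: pen up
LT 60: heading 180 -> 240
REPEAT 2 [
  -- iteration 1/2 --
  RT 60: heading 240 -> 180
  FD 6: (6,5) -> (0,5) [heading=180, move]
  PU: pen up
  -- iteration 2/2 --
  RT 60: heading 180 -> 120
  FD 6: (0,5) -> (-3,10.196) [heading=120, move]
  PU: pen up
]
PD: pen down
FD 4: (-3,10.196) -> (-5,13.66) [heading=120, draw]
Final: pos=(-5,13.66), heading=120, 1 segment(s) drawn
Segments drawn: 1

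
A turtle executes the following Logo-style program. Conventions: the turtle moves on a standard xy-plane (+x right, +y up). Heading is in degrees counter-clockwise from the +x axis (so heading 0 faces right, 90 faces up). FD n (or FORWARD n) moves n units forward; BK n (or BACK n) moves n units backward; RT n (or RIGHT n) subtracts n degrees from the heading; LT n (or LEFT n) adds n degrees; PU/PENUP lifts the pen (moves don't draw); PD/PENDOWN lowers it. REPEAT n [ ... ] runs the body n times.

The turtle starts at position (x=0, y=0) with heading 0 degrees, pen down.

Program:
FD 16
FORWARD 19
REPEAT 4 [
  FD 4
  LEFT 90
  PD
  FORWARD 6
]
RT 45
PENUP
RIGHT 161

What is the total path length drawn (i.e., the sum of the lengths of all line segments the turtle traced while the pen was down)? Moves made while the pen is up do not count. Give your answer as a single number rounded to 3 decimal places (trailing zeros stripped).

Answer: 75

Derivation:
Executing turtle program step by step:
Start: pos=(0,0), heading=0, pen down
FD 16: (0,0) -> (16,0) [heading=0, draw]
FD 19: (16,0) -> (35,0) [heading=0, draw]
REPEAT 4 [
  -- iteration 1/4 --
  FD 4: (35,0) -> (39,0) [heading=0, draw]
  LT 90: heading 0 -> 90
  PD: pen down
  FD 6: (39,0) -> (39,6) [heading=90, draw]
  -- iteration 2/4 --
  FD 4: (39,6) -> (39,10) [heading=90, draw]
  LT 90: heading 90 -> 180
  PD: pen down
  FD 6: (39,10) -> (33,10) [heading=180, draw]
  -- iteration 3/4 --
  FD 4: (33,10) -> (29,10) [heading=180, draw]
  LT 90: heading 180 -> 270
  PD: pen down
  FD 6: (29,10) -> (29,4) [heading=270, draw]
  -- iteration 4/4 --
  FD 4: (29,4) -> (29,0) [heading=270, draw]
  LT 90: heading 270 -> 0
  PD: pen down
  FD 6: (29,0) -> (35,0) [heading=0, draw]
]
RT 45: heading 0 -> 315
PU: pen up
RT 161: heading 315 -> 154
Final: pos=(35,0), heading=154, 10 segment(s) drawn

Segment lengths:
  seg 1: (0,0) -> (16,0), length = 16
  seg 2: (16,0) -> (35,0), length = 19
  seg 3: (35,0) -> (39,0), length = 4
  seg 4: (39,0) -> (39,6), length = 6
  seg 5: (39,6) -> (39,10), length = 4
  seg 6: (39,10) -> (33,10), length = 6
  seg 7: (33,10) -> (29,10), length = 4
  seg 8: (29,10) -> (29,4), length = 6
  seg 9: (29,4) -> (29,0), length = 4
  seg 10: (29,0) -> (35,0), length = 6
Total = 75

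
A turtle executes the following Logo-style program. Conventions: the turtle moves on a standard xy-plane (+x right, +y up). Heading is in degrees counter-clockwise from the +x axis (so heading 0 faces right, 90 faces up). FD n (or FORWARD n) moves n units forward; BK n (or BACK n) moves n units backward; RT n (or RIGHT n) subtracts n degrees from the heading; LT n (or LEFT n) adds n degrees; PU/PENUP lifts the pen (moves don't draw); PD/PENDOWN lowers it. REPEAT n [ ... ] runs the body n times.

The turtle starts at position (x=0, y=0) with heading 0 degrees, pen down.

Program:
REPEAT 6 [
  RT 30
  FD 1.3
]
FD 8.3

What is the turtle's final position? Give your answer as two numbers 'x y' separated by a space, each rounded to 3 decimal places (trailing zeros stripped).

Answer: -9.6 -4.852

Derivation:
Executing turtle program step by step:
Start: pos=(0,0), heading=0, pen down
REPEAT 6 [
  -- iteration 1/6 --
  RT 30: heading 0 -> 330
  FD 1.3: (0,0) -> (1.126,-0.65) [heading=330, draw]
  -- iteration 2/6 --
  RT 30: heading 330 -> 300
  FD 1.3: (1.126,-0.65) -> (1.776,-1.776) [heading=300, draw]
  -- iteration 3/6 --
  RT 30: heading 300 -> 270
  FD 1.3: (1.776,-1.776) -> (1.776,-3.076) [heading=270, draw]
  -- iteration 4/6 --
  RT 30: heading 270 -> 240
  FD 1.3: (1.776,-3.076) -> (1.126,-4.202) [heading=240, draw]
  -- iteration 5/6 --
  RT 30: heading 240 -> 210
  FD 1.3: (1.126,-4.202) -> (0,-4.852) [heading=210, draw]
  -- iteration 6/6 --
  RT 30: heading 210 -> 180
  FD 1.3: (0,-4.852) -> (-1.3,-4.852) [heading=180, draw]
]
FD 8.3: (-1.3,-4.852) -> (-9.6,-4.852) [heading=180, draw]
Final: pos=(-9.6,-4.852), heading=180, 7 segment(s) drawn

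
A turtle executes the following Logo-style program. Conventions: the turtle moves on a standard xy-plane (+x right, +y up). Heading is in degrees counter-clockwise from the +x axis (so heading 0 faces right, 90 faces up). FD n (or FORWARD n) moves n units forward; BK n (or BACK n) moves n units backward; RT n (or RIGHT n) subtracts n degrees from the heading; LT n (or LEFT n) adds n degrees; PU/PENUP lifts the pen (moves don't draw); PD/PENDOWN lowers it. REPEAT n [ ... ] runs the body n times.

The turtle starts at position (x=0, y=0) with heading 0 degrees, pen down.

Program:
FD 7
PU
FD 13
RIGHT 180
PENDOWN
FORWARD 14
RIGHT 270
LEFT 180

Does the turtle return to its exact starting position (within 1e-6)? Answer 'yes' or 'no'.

Executing turtle program step by step:
Start: pos=(0,0), heading=0, pen down
FD 7: (0,0) -> (7,0) [heading=0, draw]
PU: pen up
FD 13: (7,0) -> (20,0) [heading=0, move]
RT 180: heading 0 -> 180
PD: pen down
FD 14: (20,0) -> (6,0) [heading=180, draw]
RT 270: heading 180 -> 270
LT 180: heading 270 -> 90
Final: pos=(6,0), heading=90, 2 segment(s) drawn

Start position: (0, 0)
Final position: (6, 0)
Distance = 6; >= 1e-6 -> NOT closed

Answer: no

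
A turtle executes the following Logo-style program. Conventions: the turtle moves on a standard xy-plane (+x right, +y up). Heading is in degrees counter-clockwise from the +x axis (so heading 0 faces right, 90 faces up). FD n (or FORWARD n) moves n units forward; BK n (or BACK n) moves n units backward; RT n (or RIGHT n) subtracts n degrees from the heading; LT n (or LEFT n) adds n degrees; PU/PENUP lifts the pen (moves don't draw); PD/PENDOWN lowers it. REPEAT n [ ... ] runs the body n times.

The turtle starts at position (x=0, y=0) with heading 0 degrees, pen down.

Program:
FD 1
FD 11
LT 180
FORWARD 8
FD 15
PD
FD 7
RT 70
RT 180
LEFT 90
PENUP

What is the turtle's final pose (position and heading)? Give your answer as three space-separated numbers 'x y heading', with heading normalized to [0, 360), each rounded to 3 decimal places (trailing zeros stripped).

Executing turtle program step by step:
Start: pos=(0,0), heading=0, pen down
FD 1: (0,0) -> (1,0) [heading=0, draw]
FD 11: (1,0) -> (12,0) [heading=0, draw]
LT 180: heading 0 -> 180
FD 8: (12,0) -> (4,0) [heading=180, draw]
FD 15: (4,0) -> (-11,0) [heading=180, draw]
PD: pen down
FD 7: (-11,0) -> (-18,0) [heading=180, draw]
RT 70: heading 180 -> 110
RT 180: heading 110 -> 290
LT 90: heading 290 -> 20
PU: pen up
Final: pos=(-18,0), heading=20, 5 segment(s) drawn

Answer: -18 0 20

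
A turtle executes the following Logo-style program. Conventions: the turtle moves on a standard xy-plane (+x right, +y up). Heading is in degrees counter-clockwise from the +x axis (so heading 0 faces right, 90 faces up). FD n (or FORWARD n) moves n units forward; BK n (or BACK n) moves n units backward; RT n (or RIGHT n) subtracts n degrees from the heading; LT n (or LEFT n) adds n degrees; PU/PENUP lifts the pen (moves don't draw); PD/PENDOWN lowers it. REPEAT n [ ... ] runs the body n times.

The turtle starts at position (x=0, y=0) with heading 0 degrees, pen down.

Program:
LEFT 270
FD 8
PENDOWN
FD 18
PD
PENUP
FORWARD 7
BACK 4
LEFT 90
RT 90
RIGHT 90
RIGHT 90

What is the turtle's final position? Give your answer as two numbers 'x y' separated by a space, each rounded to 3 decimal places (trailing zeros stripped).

Executing turtle program step by step:
Start: pos=(0,0), heading=0, pen down
LT 270: heading 0 -> 270
FD 8: (0,0) -> (0,-8) [heading=270, draw]
PD: pen down
FD 18: (0,-8) -> (0,-26) [heading=270, draw]
PD: pen down
PU: pen up
FD 7: (0,-26) -> (0,-33) [heading=270, move]
BK 4: (0,-33) -> (0,-29) [heading=270, move]
LT 90: heading 270 -> 0
RT 90: heading 0 -> 270
RT 90: heading 270 -> 180
RT 90: heading 180 -> 90
Final: pos=(0,-29), heading=90, 2 segment(s) drawn

Answer: 0 -29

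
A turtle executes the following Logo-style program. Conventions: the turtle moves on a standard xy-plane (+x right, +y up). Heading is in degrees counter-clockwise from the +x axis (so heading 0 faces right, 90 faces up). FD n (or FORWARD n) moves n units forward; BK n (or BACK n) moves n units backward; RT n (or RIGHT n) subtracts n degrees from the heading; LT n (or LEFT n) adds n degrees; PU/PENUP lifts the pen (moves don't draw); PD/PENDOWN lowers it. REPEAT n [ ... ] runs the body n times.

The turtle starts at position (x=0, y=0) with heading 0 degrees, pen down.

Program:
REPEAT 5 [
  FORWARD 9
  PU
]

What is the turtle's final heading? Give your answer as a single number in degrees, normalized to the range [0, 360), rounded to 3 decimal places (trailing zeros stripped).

Executing turtle program step by step:
Start: pos=(0,0), heading=0, pen down
REPEAT 5 [
  -- iteration 1/5 --
  FD 9: (0,0) -> (9,0) [heading=0, draw]
  PU: pen up
  -- iteration 2/5 --
  FD 9: (9,0) -> (18,0) [heading=0, move]
  PU: pen up
  -- iteration 3/5 --
  FD 9: (18,0) -> (27,0) [heading=0, move]
  PU: pen up
  -- iteration 4/5 --
  FD 9: (27,0) -> (36,0) [heading=0, move]
  PU: pen up
  -- iteration 5/5 --
  FD 9: (36,0) -> (45,0) [heading=0, move]
  PU: pen up
]
Final: pos=(45,0), heading=0, 1 segment(s) drawn

Answer: 0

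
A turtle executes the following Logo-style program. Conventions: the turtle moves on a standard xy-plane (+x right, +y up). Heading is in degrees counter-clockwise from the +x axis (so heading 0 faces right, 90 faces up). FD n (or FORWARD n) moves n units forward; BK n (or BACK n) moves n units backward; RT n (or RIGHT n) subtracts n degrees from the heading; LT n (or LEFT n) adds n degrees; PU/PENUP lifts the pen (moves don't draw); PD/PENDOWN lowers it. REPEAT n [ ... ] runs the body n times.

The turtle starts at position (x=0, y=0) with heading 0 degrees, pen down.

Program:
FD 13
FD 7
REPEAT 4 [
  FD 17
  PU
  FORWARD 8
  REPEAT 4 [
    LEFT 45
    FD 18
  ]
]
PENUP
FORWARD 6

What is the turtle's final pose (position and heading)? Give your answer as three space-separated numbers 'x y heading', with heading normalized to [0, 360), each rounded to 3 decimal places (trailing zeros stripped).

Executing turtle program step by step:
Start: pos=(0,0), heading=0, pen down
FD 13: (0,0) -> (13,0) [heading=0, draw]
FD 7: (13,0) -> (20,0) [heading=0, draw]
REPEAT 4 [
  -- iteration 1/4 --
  FD 17: (20,0) -> (37,0) [heading=0, draw]
  PU: pen up
  FD 8: (37,0) -> (45,0) [heading=0, move]
  REPEAT 4 [
    -- iteration 1/4 --
    LT 45: heading 0 -> 45
    FD 18: (45,0) -> (57.728,12.728) [heading=45, move]
    -- iteration 2/4 --
    LT 45: heading 45 -> 90
    FD 18: (57.728,12.728) -> (57.728,30.728) [heading=90, move]
    -- iteration 3/4 --
    LT 45: heading 90 -> 135
    FD 18: (57.728,30.728) -> (45,43.456) [heading=135, move]
    -- iteration 4/4 --
    LT 45: heading 135 -> 180
    FD 18: (45,43.456) -> (27,43.456) [heading=180, move]
  ]
  -- iteration 2/4 --
  FD 17: (27,43.456) -> (10,43.456) [heading=180, move]
  PU: pen up
  FD 8: (10,43.456) -> (2,43.456) [heading=180, move]
  REPEAT 4 [
    -- iteration 1/4 --
    LT 45: heading 180 -> 225
    FD 18: (2,43.456) -> (-10.728,30.728) [heading=225, move]
    -- iteration 2/4 --
    LT 45: heading 225 -> 270
    FD 18: (-10.728,30.728) -> (-10.728,12.728) [heading=270, move]
    -- iteration 3/4 --
    LT 45: heading 270 -> 315
    FD 18: (-10.728,12.728) -> (2,0) [heading=315, move]
    -- iteration 4/4 --
    LT 45: heading 315 -> 0
    FD 18: (2,0) -> (20,0) [heading=0, move]
  ]
  -- iteration 3/4 --
  FD 17: (20,0) -> (37,0) [heading=0, move]
  PU: pen up
  FD 8: (37,0) -> (45,0) [heading=0, move]
  REPEAT 4 [
    -- iteration 1/4 --
    LT 45: heading 0 -> 45
    FD 18: (45,0) -> (57.728,12.728) [heading=45, move]
    -- iteration 2/4 --
    LT 45: heading 45 -> 90
    FD 18: (57.728,12.728) -> (57.728,30.728) [heading=90, move]
    -- iteration 3/4 --
    LT 45: heading 90 -> 135
    FD 18: (57.728,30.728) -> (45,43.456) [heading=135, move]
    -- iteration 4/4 --
    LT 45: heading 135 -> 180
    FD 18: (45,43.456) -> (27,43.456) [heading=180, move]
  ]
  -- iteration 4/4 --
  FD 17: (27,43.456) -> (10,43.456) [heading=180, move]
  PU: pen up
  FD 8: (10,43.456) -> (2,43.456) [heading=180, move]
  REPEAT 4 [
    -- iteration 1/4 --
    LT 45: heading 180 -> 225
    FD 18: (2,43.456) -> (-10.728,30.728) [heading=225, move]
    -- iteration 2/4 --
    LT 45: heading 225 -> 270
    FD 18: (-10.728,30.728) -> (-10.728,12.728) [heading=270, move]
    -- iteration 3/4 --
    LT 45: heading 270 -> 315
    FD 18: (-10.728,12.728) -> (2,0) [heading=315, move]
    -- iteration 4/4 --
    LT 45: heading 315 -> 0
    FD 18: (2,0) -> (20,0) [heading=0, move]
  ]
]
PU: pen up
FD 6: (20,0) -> (26,0) [heading=0, move]
Final: pos=(26,0), heading=0, 3 segment(s) drawn

Answer: 26 0 0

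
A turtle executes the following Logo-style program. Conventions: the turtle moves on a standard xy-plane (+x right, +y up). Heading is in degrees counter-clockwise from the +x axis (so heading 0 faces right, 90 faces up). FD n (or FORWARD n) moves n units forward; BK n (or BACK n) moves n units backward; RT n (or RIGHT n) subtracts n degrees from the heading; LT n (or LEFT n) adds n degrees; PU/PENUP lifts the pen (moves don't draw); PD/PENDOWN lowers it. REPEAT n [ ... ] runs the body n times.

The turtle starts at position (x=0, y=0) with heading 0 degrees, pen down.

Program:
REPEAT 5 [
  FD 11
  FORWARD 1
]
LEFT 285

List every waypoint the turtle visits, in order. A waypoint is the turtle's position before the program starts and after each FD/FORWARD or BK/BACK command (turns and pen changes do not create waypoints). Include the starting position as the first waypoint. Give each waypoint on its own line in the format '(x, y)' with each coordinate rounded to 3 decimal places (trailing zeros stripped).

Executing turtle program step by step:
Start: pos=(0,0), heading=0, pen down
REPEAT 5 [
  -- iteration 1/5 --
  FD 11: (0,0) -> (11,0) [heading=0, draw]
  FD 1: (11,0) -> (12,0) [heading=0, draw]
  -- iteration 2/5 --
  FD 11: (12,0) -> (23,0) [heading=0, draw]
  FD 1: (23,0) -> (24,0) [heading=0, draw]
  -- iteration 3/5 --
  FD 11: (24,0) -> (35,0) [heading=0, draw]
  FD 1: (35,0) -> (36,0) [heading=0, draw]
  -- iteration 4/5 --
  FD 11: (36,0) -> (47,0) [heading=0, draw]
  FD 1: (47,0) -> (48,0) [heading=0, draw]
  -- iteration 5/5 --
  FD 11: (48,0) -> (59,0) [heading=0, draw]
  FD 1: (59,0) -> (60,0) [heading=0, draw]
]
LT 285: heading 0 -> 285
Final: pos=(60,0), heading=285, 10 segment(s) drawn
Waypoints (11 total):
(0, 0)
(11, 0)
(12, 0)
(23, 0)
(24, 0)
(35, 0)
(36, 0)
(47, 0)
(48, 0)
(59, 0)
(60, 0)

Answer: (0, 0)
(11, 0)
(12, 0)
(23, 0)
(24, 0)
(35, 0)
(36, 0)
(47, 0)
(48, 0)
(59, 0)
(60, 0)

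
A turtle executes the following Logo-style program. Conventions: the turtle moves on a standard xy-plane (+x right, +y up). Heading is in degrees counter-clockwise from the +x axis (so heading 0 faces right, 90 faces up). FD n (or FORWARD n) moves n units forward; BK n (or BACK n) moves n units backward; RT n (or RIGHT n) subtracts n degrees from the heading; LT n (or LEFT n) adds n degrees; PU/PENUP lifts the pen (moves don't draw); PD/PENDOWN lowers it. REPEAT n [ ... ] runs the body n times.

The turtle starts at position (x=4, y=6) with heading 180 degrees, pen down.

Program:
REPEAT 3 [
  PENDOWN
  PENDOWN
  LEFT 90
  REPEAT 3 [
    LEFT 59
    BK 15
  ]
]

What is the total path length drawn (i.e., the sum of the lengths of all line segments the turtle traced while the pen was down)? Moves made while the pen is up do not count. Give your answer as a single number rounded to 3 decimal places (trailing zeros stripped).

Executing turtle program step by step:
Start: pos=(4,6), heading=180, pen down
REPEAT 3 [
  -- iteration 1/3 --
  PD: pen down
  PD: pen down
  LT 90: heading 180 -> 270
  REPEAT 3 [
    -- iteration 1/3 --
    LT 59: heading 270 -> 329
    BK 15: (4,6) -> (-8.858,13.726) [heading=329, draw]
    -- iteration 2/3 --
    LT 59: heading 329 -> 28
    BK 15: (-8.858,13.726) -> (-22.102,6.683) [heading=28, draw]
    -- iteration 3/3 --
    LT 59: heading 28 -> 87
    BK 15: (-22.102,6.683) -> (-22.887,-8.296) [heading=87, draw]
  ]
  -- iteration 2/3 --
  PD: pen down
  PD: pen down
  LT 90: heading 87 -> 177
  REPEAT 3 [
    -- iteration 1/3 --
    LT 59: heading 177 -> 236
    BK 15: (-22.887,-8.296) -> (-14.499,4.14) [heading=236, draw]
    -- iteration 2/3 --
    LT 59: heading 236 -> 295
    BK 15: (-14.499,4.14) -> (-20.838,17.734) [heading=295, draw]
    -- iteration 3/3 --
    LT 59: heading 295 -> 354
    BK 15: (-20.838,17.734) -> (-35.756,19.302) [heading=354, draw]
  ]
  -- iteration 3/3 --
  PD: pen down
  PD: pen down
  LT 90: heading 354 -> 84
  REPEAT 3 [
    -- iteration 1/3 --
    LT 59: heading 84 -> 143
    BK 15: (-35.756,19.302) -> (-23.776,10.275) [heading=143, draw]
    -- iteration 2/3 --
    LT 59: heading 143 -> 202
    BK 15: (-23.776,10.275) -> (-9.869,15.894) [heading=202, draw]
    -- iteration 3/3 --
    LT 59: heading 202 -> 261
    BK 15: (-9.869,15.894) -> (-7.522,30.709) [heading=261, draw]
  ]
]
Final: pos=(-7.522,30.709), heading=261, 9 segment(s) drawn

Segment lengths:
  seg 1: (4,6) -> (-8.858,13.726), length = 15
  seg 2: (-8.858,13.726) -> (-22.102,6.683), length = 15
  seg 3: (-22.102,6.683) -> (-22.887,-8.296), length = 15
  seg 4: (-22.887,-8.296) -> (-14.499,4.14), length = 15
  seg 5: (-14.499,4.14) -> (-20.838,17.734), length = 15
  seg 6: (-20.838,17.734) -> (-35.756,19.302), length = 15
  seg 7: (-35.756,19.302) -> (-23.776,10.275), length = 15
  seg 8: (-23.776,10.275) -> (-9.869,15.894), length = 15
  seg 9: (-9.869,15.894) -> (-7.522,30.709), length = 15
Total = 135

Answer: 135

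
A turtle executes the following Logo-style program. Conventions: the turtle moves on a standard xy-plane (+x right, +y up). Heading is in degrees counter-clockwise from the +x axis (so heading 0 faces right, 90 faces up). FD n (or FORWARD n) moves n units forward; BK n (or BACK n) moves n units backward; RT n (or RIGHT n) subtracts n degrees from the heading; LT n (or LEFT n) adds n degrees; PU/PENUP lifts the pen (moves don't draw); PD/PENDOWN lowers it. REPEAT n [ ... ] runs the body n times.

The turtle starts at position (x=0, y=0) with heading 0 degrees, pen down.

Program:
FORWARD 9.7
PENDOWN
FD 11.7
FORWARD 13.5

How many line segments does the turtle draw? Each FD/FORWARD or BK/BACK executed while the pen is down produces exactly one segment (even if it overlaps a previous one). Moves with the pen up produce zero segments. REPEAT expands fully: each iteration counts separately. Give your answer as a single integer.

Executing turtle program step by step:
Start: pos=(0,0), heading=0, pen down
FD 9.7: (0,0) -> (9.7,0) [heading=0, draw]
PD: pen down
FD 11.7: (9.7,0) -> (21.4,0) [heading=0, draw]
FD 13.5: (21.4,0) -> (34.9,0) [heading=0, draw]
Final: pos=(34.9,0), heading=0, 3 segment(s) drawn
Segments drawn: 3

Answer: 3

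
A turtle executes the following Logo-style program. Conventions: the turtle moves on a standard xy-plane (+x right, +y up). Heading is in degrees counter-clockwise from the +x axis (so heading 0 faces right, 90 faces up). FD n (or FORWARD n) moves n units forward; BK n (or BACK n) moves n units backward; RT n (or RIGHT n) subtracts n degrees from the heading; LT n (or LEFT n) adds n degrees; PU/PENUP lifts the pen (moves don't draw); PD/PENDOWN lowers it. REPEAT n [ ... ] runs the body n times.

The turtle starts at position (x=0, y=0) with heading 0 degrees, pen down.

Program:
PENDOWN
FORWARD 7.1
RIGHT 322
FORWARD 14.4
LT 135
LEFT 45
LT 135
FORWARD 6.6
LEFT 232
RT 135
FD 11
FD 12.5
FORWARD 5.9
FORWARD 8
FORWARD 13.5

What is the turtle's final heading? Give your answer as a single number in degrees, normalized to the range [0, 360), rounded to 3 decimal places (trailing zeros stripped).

Executing turtle program step by step:
Start: pos=(0,0), heading=0, pen down
PD: pen down
FD 7.1: (0,0) -> (7.1,0) [heading=0, draw]
RT 322: heading 0 -> 38
FD 14.4: (7.1,0) -> (18.447,8.866) [heading=38, draw]
LT 135: heading 38 -> 173
LT 45: heading 173 -> 218
LT 135: heading 218 -> 353
FD 6.6: (18.447,8.866) -> (24.998,8.061) [heading=353, draw]
LT 232: heading 353 -> 225
RT 135: heading 225 -> 90
FD 11: (24.998,8.061) -> (24.998,19.061) [heading=90, draw]
FD 12.5: (24.998,19.061) -> (24.998,31.561) [heading=90, draw]
FD 5.9: (24.998,31.561) -> (24.998,37.461) [heading=90, draw]
FD 8: (24.998,37.461) -> (24.998,45.461) [heading=90, draw]
FD 13.5: (24.998,45.461) -> (24.998,58.961) [heading=90, draw]
Final: pos=(24.998,58.961), heading=90, 8 segment(s) drawn

Answer: 90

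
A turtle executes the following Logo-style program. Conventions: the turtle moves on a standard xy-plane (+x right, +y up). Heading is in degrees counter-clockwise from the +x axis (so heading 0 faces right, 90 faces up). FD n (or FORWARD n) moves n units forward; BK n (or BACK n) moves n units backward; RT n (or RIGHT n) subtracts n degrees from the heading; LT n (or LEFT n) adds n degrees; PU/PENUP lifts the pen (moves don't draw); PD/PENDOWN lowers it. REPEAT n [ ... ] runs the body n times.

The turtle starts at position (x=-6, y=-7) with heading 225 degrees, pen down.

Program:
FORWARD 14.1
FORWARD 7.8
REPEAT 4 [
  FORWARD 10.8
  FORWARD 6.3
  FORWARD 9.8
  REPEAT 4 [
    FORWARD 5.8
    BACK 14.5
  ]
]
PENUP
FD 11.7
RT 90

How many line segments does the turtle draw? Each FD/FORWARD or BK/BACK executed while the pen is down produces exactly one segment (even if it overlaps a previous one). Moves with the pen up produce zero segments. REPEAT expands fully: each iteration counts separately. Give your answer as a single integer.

Answer: 46

Derivation:
Executing turtle program step by step:
Start: pos=(-6,-7), heading=225, pen down
FD 14.1: (-6,-7) -> (-15.97,-16.97) [heading=225, draw]
FD 7.8: (-15.97,-16.97) -> (-21.486,-22.486) [heading=225, draw]
REPEAT 4 [
  -- iteration 1/4 --
  FD 10.8: (-21.486,-22.486) -> (-29.122,-30.122) [heading=225, draw]
  FD 6.3: (-29.122,-30.122) -> (-33.577,-34.577) [heading=225, draw]
  FD 9.8: (-33.577,-34.577) -> (-40.507,-41.507) [heading=225, draw]
  REPEAT 4 [
    -- iteration 1/4 --
    FD 5.8: (-40.507,-41.507) -> (-44.608,-45.608) [heading=225, draw]
    BK 14.5: (-44.608,-45.608) -> (-34.355,-35.355) [heading=225, draw]
    -- iteration 2/4 --
    FD 5.8: (-34.355,-35.355) -> (-38.456,-39.456) [heading=225, draw]
    BK 14.5: (-38.456,-39.456) -> (-28.203,-29.203) [heading=225, draw]
    -- iteration 3/4 --
    FD 5.8: (-28.203,-29.203) -> (-32.304,-33.304) [heading=225, draw]
    BK 14.5: (-32.304,-33.304) -> (-22.051,-23.051) [heading=225, draw]
    -- iteration 4/4 --
    FD 5.8: (-22.051,-23.051) -> (-26.153,-27.153) [heading=225, draw]
    BK 14.5: (-26.153,-27.153) -> (-15.899,-16.899) [heading=225, draw]
  ]
  -- iteration 2/4 --
  FD 10.8: (-15.899,-16.899) -> (-23.536,-24.536) [heading=225, draw]
  FD 6.3: (-23.536,-24.536) -> (-27.991,-28.991) [heading=225, draw]
  FD 9.8: (-27.991,-28.991) -> (-34.921,-35.921) [heading=225, draw]
  REPEAT 4 [
    -- iteration 1/4 --
    FD 5.8: (-34.921,-35.921) -> (-39.022,-40.022) [heading=225, draw]
    BK 14.5: (-39.022,-40.022) -> (-28.769,-29.769) [heading=225, draw]
    -- iteration 2/4 --
    FD 5.8: (-28.769,-29.769) -> (-32.87,-33.87) [heading=225, draw]
    BK 14.5: (-32.87,-33.87) -> (-22.617,-23.617) [heading=225, draw]
    -- iteration 3/4 --
    FD 5.8: (-22.617,-23.617) -> (-26.718,-27.718) [heading=225, draw]
    BK 14.5: (-26.718,-27.718) -> (-16.465,-17.465) [heading=225, draw]
    -- iteration 4/4 --
    FD 5.8: (-16.465,-17.465) -> (-20.566,-21.566) [heading=225, draw]
    BK 14.5: (-20.566,-21.566) -> (-10.313,-11.313) [heading=225, draw]
  ]
  -- iteration 3/4 --
  FD 10.8: (-10.313,-11.313) -> (-17.95,-18.95) [heading=225, draw]
  FD 6.3: (-17.95,-18.95) -> (-22.405,-23.405) [heading=225, draw]
  FD 9.8: (-22.405,-23.405) -> (-29.335,-30.335) [heading=225, draw]
  REPEAT 4 [
    -- iteration 1/4 --
    FD 5.8: (-29.335,-30.335) -> (-33.436,-34.436) [heading=225, draw]
    BK 14.5: (-33.436,-34.436) -> (-23.183,-24.183) [heading=225, draw]
    -- iteration 2/4 --
    FD 5.8: (-23.183,-24.183) -> (-27.284,-28.284) [heading=225, draw]
    BK 14.5: (-27.284,-28.284) -> (-17.031,-18.031) [heading=225, draw]
    -- iteration 3/4 --
    FD 5.8: (-17.031,-18.031) -> (-21.132,-22.132) [heading=225, draw]
    BK 14.5: (-21.132,-22.132) -> (-10.879,-11.879) [heading=225, draw]
    -- iteration 4/4 --
    FD 5.8: (-10.879,-11.879) -> (-14.98,-15.98) [heading=225, draw]
    BK 14.5: (-14.98,-15.98) -> (-4.727,-5.727) [heading=225, draw]
  ]
  -- iteration 4/4 --
  FD 10.8: (-4.727,-5.727) -> (-12.364,-13.364) [heading=225, draw]
  FD 6.3: (-12.364,-13.364) -> (-16.819,-17.819) [heading=225, draw]
  FD 9.8: (-16.819,-17.819) -> (-23.748,-24.748) [heading=225, draw]
  REPEAT 4 [
    -- iteration 1/4 --
    FD 5.8: (-23.748,-24.748) -> (-27.85,-28.85) [heading=225, draw]
    BK 14.5: (-27.85,-28.85) -> (-17.597,-18.597) [heading=225, draw]
    -- iteration 2/4 --
    FD 5.8: (-17.597,-18.597) -> (-21.698,-22.698) [heading=225, draw]
    BK 14.5: (-21.698,-22.698) -> (-11.445,-12.445) [heading=225, draw]
    -- iteration 3/4 --
    FD 5.8: (-11.445,-12.445) -> (-15.546,-16.546) [heading=225, draw]
    BK 14.5: (-15.546,-16.546) -> (-5.293,-6.293) [heading=225, draw]
    -- iteration 4/4 --
    FD 5.8: (-5.293,-6.293) -> (-9.394,-10.394) [heading=225, draw]
    BK 14.5: (-9.394,-10.394) -> (0.859,-0.141) [heading=225, draw]
  ]
]
PU: pen up
FD 11.7: (0.859,-0.141) -> (-7.414,-8.414) [heading=225, move]
RT 90: heading 225 -> 135
Final: pos=(-7.414,-8.414), heading=135, 46 segment(s) drawn
Segments drawn: 46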